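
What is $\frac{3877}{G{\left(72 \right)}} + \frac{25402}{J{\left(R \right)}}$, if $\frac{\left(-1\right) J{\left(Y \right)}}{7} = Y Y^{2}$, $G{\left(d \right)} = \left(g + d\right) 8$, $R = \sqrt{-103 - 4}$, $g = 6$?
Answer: $\frac{3877}{624} - \frac{25402 i \sqrt{107}}{80143} \approx 6.2131 - 3.2786 i$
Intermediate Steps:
$R = i \sqrt{107}$ ($R = \sqrt{-107} = i \sqrt{107} \approx 10.344 i$)
$G{\left(d \right)} = 48 + 8 d$ ($G{\left(d \right)} = \left(6 + d\right) 8 = 48 + 8 d$)
$J{\left(Y \right)} = - 7 Y^{3}$ ($J{\left(Y \right)} = - 7 Y Y^{2} = - 7 Y^{3}$)
$\frac{3877}{G{\left(72 \right)}} + \frac{25402}{J{\left(R \right)}} = \frac{3877}{48 + 8 \cdot 72} + \frac{25402}{\left(-7\right) \left(i \sqrt{107}\right)^{3}} = \frac{3877}{48 + 576} + \frac{25402}{\left(-7\right) \left(- 107 i \sqrt{107}\right)} = \frac{3877}{624} + \frac{25402}{749 i \sqrt{107}} = 3877 \cdot \frac{1}{624} + 25402 \left(- \frac{i \sqrt{107}}{80143}\right) = \frac{3877}{624} - \frac{25402 i \sqrt{107}}{80143}$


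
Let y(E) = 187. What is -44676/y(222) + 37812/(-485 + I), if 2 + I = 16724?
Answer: -42254904/178607 ≈ -236.58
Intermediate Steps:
I = 16722 (I = -2 + 16724 = 16722)
-44676/y(222) + 37812/(-485 + I) = -44676/187 + 37812/(-485 + 16722) = -44676*1/187 + 37812/16237 = -2628/11 + 37812*(1/16237) = -2628/11 + 37812/16237 = -42254904/178607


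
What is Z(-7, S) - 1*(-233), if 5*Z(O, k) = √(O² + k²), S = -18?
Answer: 233 + √373/5 ≈ 236.86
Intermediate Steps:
Z(O, k) = √(O² + k²)/5
Z(-7, S) - 1*(-233) = √((-7)² + (-18)²)/5 - 1*(-233) = √(49 + 324)/5 + 233 = √373/5 + 233 = 233 + √373/5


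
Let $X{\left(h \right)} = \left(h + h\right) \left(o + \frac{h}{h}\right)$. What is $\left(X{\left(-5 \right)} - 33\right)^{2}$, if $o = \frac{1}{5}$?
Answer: $2025$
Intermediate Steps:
$o = \frac{1}{5} \approx 0.2$
$X{\left(h \right)} = \frac{12 h}{5}$ ($X{\left(h \right)} = \left(h + h\right) \left(\frac{1}{5} + \frac{h}{h}\right) = 2 h \left(\frac{1}{5} + 1\right) = 2 h \frac{6}{5} = \frac{12 h}{5}$)
$\left(X{\left(-5 \right)} - 33\right)^{2} = \left(\frac{12}{5} \left(-5\right) - 33\right)^{2} = \left(-12 - 33\right)^{2} = \left(-45\right)^{2} = 2025$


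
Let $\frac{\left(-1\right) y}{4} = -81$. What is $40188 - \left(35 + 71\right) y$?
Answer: $5844$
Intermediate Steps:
$y = 324$ ($y = \left(-4\right) \left(-81\right) = 324$)
$40188 - \left(35 + 71\right) y = 40188 - \left(35 + 71\right) 324 = 40188 - 106 \cdot 324 = 40188 - 34344 = 5844$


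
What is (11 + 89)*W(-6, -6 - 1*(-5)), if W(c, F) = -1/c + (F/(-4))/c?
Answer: 25/2 ≈ 12.500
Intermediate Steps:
W(c, F) = -1/c - F/(4*c) (W(c, F) = -1/c + (F*(-¼))/c = -1/c + (-F/4)/c = -1/c - F/(4*c))
(11 + 89)*W(-6, -6 - 1*(-5)) = (11 + 89)*((¼)*(-4 - (-6 - 1*(-5)))/(-6)) = 100*((¼)*(-⅙)*(-4 - (-6 + 5))) = 100*((¼)*(-⅙)*(-4 - 1*(-1))) = 100*((¼)*(-⅙)*(-4 + 1)) = 100*((¼)*(-⅙)*(-3)) = 100*(⅛) = 25/2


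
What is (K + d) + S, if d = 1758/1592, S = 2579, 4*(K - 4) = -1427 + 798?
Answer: 482944/199 ≈ 2426.9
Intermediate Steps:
K = -613/4 (K = 4 + (-1427 + 798)/4 = 4 + (1/4)*(-629) = 4 - 629/4 = -613/4 ≈ -153.25)
d = 879/796 (d = 1758*(1/1592) = 879/796 ≈ 1.1043)
(K + d) + S = (-613/4 + 879/796) + 2579 = -30277/199 + 2579 = 482944/199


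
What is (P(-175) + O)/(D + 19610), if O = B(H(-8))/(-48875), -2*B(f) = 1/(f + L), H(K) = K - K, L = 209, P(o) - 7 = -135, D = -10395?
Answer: -2615007999/188260146250 ≈ -0.013890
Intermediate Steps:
P(o) = -128 (P(o) = 7 - 135 = -128)
H(K) = 0
B(f) = -1/(2*(209 + f)) (B(f) = -1/(2*(f + 209)) = -1/(2*(209 + f)))
O = 1/20429750 (O = -1/(418 + 2*0)/(-48875) = -1/(418 + 0)*(-1/48875) = -1/418*(-1/48875) = 1/20429750 ≈ 4.8948e-8)
(P(-175) + O)/(D + 19610) = (-128 + 1/20429750)/(-10395 + 19610) = -2615007999/20429750/9215 = -2615007999/20429750*1/9215 = -2615007999/188260146250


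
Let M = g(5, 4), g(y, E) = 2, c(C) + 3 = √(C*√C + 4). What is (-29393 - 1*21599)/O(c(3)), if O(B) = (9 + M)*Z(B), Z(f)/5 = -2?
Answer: 25496/55 ≈ 463.56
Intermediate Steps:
c(C) = -3 + √(4 + C^(3/2)) (c(C) = -3 + √(C*√C + 4) = -3 + √(C^(3/2) + 4) = -3 + √(4 + C^(3/2)))
Z(f) = -10 (Z(f) = 5*(-2) = -10)
M = 2
O(B) = -110 (O(B) = (9 + 2)*(-10) = 11*(-10) = -110)
(-29393 - 1*21599)/O(c(3)) = (-29393 - 1*21599)/(-110) = (-29393 - 21599)*(-1/110) = -50992*(-1/110) = 25496/55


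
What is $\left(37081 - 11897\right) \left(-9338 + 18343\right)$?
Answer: $226781920$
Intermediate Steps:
$\left(37081 - 11897\right) \left(-9338 + 18343\right) = 25184 \cdot 9005 = 226781920$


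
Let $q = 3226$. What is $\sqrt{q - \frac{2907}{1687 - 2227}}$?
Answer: $\frac{\sqrt{2908245}}{30} \approx 56.845$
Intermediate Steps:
$\sqrt{q - \frac{2907}{1687 - 2227}} = \sqrt{3226 - \frac{2907}{1687 - 2227}} = \sqrt{3226 - \frac{2907}{-540}} = \sqrt{3226 - - \frac{323}{60}} = \sqrt{3226 + \frac{323}{60}} = \sqrt{\frac{193883}{60}} = \frac{\sqrt{2908245}}{30}$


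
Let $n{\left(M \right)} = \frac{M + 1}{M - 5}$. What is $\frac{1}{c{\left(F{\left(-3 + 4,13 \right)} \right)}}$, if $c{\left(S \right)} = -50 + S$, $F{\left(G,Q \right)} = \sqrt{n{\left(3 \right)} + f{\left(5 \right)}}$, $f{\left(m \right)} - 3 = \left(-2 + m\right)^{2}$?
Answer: $- \frac{5}{249} - \frac{\sqrt{10}}{2490} \approx -0.02135$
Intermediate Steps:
$f{\left(m \right)} = 3 + \left(-2 + m\right)^{2}$
$n{\left(M \right)} = \frac{1 + M}{-5 + M}$
$F{\left(G,Q \right)} = \sqrt{10}$ ($F{\left(G,Q \right)} = \sqrt{\frac{1 + 3}{-5 + 3} + \left(3 + \left(-2 + 5\right)^{2}\right)} = \sqrt{\frac{1}{-2} \cdot 4 + \left(3 + 3^{2}\right)} = \sqrt{\left(- \frac{1}{2}\right) 4 + \left(3 + 9\right)} = \sqrt{-2 + 12} = \sqrt{10}$)
$\frac{1}{c{\left(F{\left(-3 + 4,13 \right)} \right)}} = \frac{1}{-50 + \sqrt{10}}$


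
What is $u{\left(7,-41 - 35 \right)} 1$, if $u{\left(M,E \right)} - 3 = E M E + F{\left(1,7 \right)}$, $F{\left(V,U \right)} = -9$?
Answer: $40426$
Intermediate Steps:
$u{\left(M,E \right)} = -6 + M E^{2}$ ($u{\left(M,E \right)} = 3 + \left(E M E - 9\right) = 3 + \left(M E^{2} - 9\right) = 3 + \left(-9 + M E^{2}\right) = -6 + M E^{2}$)
$u{\left(7,-41 - 35 \right)} 1 = \left(-6 + 7 \left(-41 - 35\right)^{2}\right) 1 = \left(-6 + 7 \left(-76\right)^{2}\right) 1 = \left(-6 + 7 \cdot 5776\right) 1 = \left(-6 + 40432\right) 1 = 40426 \cdot 1 = 40426$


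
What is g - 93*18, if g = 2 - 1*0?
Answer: -1672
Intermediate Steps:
g = 2 (g = 2 + 0 = 2)
g - 93*18 = 2 - 93*18 = 2 - 1674 = -1672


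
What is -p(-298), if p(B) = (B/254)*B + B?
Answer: -6556/127 ≈ -51.622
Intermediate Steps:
p(B) = B + B**2/254 (p(B) = (B*(1/254))*B + B = (B/254)*B + B = B**2/254 + B = B + B**2/254)
-p(-298) = -(-298)*(254 - 298)/254 = -(-298)*(-44)/254 = -1*6556/127 = -6556/127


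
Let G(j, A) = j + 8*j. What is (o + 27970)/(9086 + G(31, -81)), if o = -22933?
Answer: 5037/9365 ≈ 0.53785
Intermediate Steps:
G(j, A) = 9*j
(o + 27970)/(9086 + G(31, -81)) = (-22933 + 27970)/(9086 + 9*31) = 5037/(9086 + 279) = 5037/9365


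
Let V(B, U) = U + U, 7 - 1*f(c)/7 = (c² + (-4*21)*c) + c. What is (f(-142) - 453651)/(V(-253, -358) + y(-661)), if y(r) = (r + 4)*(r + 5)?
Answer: -169313/107569 ≈ -1.5740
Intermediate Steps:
f(c) = 49 - 7*c² + 581*c (f(c) = 49 - 7*((c² + (-4*21)*c) + c) = 49 - 7*((c² - 84*c) + c) = 49 - 7*(c² - 83*c) = 49 + (-7*c² + 581*c) = 49 - 7*c² + 581*c)
y(r) = (4 + r)*(5 + r)
V(B, U) = 2*U
(f(-142) - 453651)/(V(-253, -358) + y(-661)) = ((49 - 7*(-142)² + 581*(-142)) - 453651)/(2*(-358) + (20 + (-661)² + 9*(-661))) = ((49 - 7*20164 - 82502) - 453651)/(-716 + (20 + 436921 - 5949)) = ((49 - 141148 - 82502) - 453651)/(-716 + 430992) = (-223601 - 453651)/430276 = -677252*1/430276 = -169313/107569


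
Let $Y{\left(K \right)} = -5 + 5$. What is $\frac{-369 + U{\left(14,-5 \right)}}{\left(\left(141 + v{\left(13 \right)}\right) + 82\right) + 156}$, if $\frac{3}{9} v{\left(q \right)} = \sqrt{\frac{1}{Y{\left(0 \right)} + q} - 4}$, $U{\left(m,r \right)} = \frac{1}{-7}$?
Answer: $- \frac{1591421}{1634318} + \frac{969 i \sqrt{663}}{1634318} \approx -0.97375 + 0.015267 i$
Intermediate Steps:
$Y{\left(K \right)} = 0$
$U{\left(m,r \right)} = - \frac{1}{7}$
$v{\left(q \right)} = 3 \sqrt{-4 + \frac{1}{q}}$ ($v{\left(q \right)} = 3 \sqrt{\frac{1}{0 + q} - 4} = 3 \sqrt{\frac{1}{q} - 4} = 3 \sqrt{-4 + \frac{1}{q}}$)
$\frac{-369 + U{\left(14,-5 \right)}}{\left(\left(141 + v{\left(13 \right)}\right) + 82\right) + 156} = \frac{-369 - \frac{1}{7}}{\left(\left(141 + 3 \sqrt{-4 + \frac{1}{13}}\right) + 82\right) + 156} = - \frac{2584}{7 \left(\left(\left(141 + 3 \sqrt{-4 + \frac{1}{13}}\right) + 82\right) + 156\right)} = - \frac{2584}{7 \left(\left(\left(141 + 3 \sqrt{- \frac{51}{13}}\right) + 82\right) + 156\right)} = - \frac{2584}{7 \left(\left(\left(141 + 3 \frac{i \sqrt{663}}{13}\right) + 82\right) + 156\right)} = - \frac{2584}{7 \left(\left(\left(141 + \frac{3 i \sqrt{663}}{13}\right) + 82\right) + 156\right)} = - \frac{2584}{7 \left(\left(223 + \frac{3 i \sqrt{663}}{13}\right) + 156\right)} = - \frac{2584}{7 \left(379 + \frac{3 i \sqrt{663}}{13}\right)}$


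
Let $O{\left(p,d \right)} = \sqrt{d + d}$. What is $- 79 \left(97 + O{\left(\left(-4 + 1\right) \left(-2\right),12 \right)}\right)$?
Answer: $-7663 - 158 \sqrt{6} \approx -8050.0$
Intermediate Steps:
$O{\left(p,d \right)} = \sqrt{2} \sqrt{d}$ ($O{\left(p,d \right)} = \sqrt{2 d} = \sqrt{2} \sqrt{d}$)
$- 79 \left(97 + O{\left(\left(-4 + 1\right) \left(-2\right),12 \right)}\right) = - 79 \left(97 + \sqrt{2} \sqrt{12}\right) = - 79 \left(97 + \sqrt{2} \cdot 2 \sqrt{3}\right) = - 79 \left(97 + 2 \sqrt{6}\right) = -7663 - 158 \sqrt{6}$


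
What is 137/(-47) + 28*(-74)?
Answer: -97521/47 ≈ -2074.9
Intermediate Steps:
137/(-47) + 28*(-74) = 137*(-1/47) - 2072 = -137/47 - 2072 = -97521/47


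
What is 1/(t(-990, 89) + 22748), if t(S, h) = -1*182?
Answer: 1/22566 ≈ 4.4314e-5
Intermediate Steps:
t(S, h) = -182
1/(t(-990, 89) + 22748) = 1/(-182 + 22748) = 1/22566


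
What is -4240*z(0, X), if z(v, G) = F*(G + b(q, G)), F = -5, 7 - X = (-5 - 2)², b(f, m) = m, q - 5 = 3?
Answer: -1780800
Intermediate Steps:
q = 8 (q = 5 + 3 = 8)
X = -42 (X = 7 - (-5 - 2)² = 7 - 1*(-7)² = 7 - 1*49 = 7 - 49 = -42)
z(v, G) = -10*G (z(v, G) = -5*(G + G) = -10*G)
-4240*z(0, X) = -(-42400)*(-42) = -4240*420 = -1780800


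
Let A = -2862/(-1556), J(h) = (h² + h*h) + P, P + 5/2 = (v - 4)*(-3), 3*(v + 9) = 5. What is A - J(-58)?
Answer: -2628730/389 ≈ -6757.7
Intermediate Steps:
v = -22/3 (v = -9 + (⅓)*5 = -9 + 5/3 = -22/3 ≈ -7.3333)
P = 63/2 (P = -5/2 + (-22/3 - 4)*(-3) = -5/2 - 34/3*(-3) = -5/2 + 34 = 63/2 ≈ 31.500)
J(h) = 63/2 + 2*h² (J(h) = (h² + h*h) + 63/2 = (h² + h²) + 63/2 = 2*h² + 63/2 = 63/2 + 2*h²)
A = 1431/778 (A = -2862*(-1/1556) = 1431/778 ≈ 1.8393)
A - J(-58) = 1431/778 - (63/2 + 2*(-58)²) = 1431/778 - (63/2 + 2*3364) = 1431/778 - (63/2 + 6728) = 1431/778 - 1*13519/2 = 1431/778 - 13519/2 = -2628730/389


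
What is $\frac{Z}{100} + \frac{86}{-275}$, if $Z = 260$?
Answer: $\frac{629}{275} \approx 2.2873$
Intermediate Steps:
$\frac{Z}{100} + \frac{86}{-275} = \frac{260}{100} + \frac{86}{-275} = 260 \cdot \frac{1}{100} + 86 \left(- \frac{1}{275}\right) = \frac{13}{5} - \frac{86}{275} = \frac{629}{275}$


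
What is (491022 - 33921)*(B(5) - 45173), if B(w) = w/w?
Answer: -20648166372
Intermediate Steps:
B(w) = 1
(491022 - 33921)*(B(5) - 45173) = (491022 - 33921)*(1 - 45173) = 457101*(-45172) = -20648166372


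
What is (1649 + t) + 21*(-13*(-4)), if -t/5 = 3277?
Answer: -13644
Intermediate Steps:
t = -16385 (t = -5*3277 = -16385)
(1649 + t) + 21*(-13*(-4)) = (1649 - 16385) + 21*(-13*(-4)) = -14736 + 21*52 = -14736 + 1092 = -13644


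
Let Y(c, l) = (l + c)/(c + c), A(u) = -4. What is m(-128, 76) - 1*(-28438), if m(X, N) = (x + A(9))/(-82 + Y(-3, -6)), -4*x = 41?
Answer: 9157093/322 ≈ 28438.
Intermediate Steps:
x = -41/4 (x = -¼*41 = -41/4 ≈ -10.250)
Y(c, l) = (c + l)/(2*c) (Y(c, l) = (c + l)/((2*c)) = (c + l)*(1/(2*c)) = (c + l)/(2*c))
m(X, N) = 57/322 (m(X, N) = (-41/4 - 4)/(-82 + (½)*(-3 - 6)/(-3)) = -57/(4*(-82 + (½)*(-⅓)*(-9))) = -57/(4*(-82 + 3/2)) = -57/(4*(-161/2)) = -57/4*(-2/161) = 57/322)
m(-128, 76) - 1*(-28438) = 57/322 - 1*(-28438) = 57/322 + 28438 = 9157093/322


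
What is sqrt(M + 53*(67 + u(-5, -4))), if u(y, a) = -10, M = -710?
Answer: sqrt(2311) ≈ 48.073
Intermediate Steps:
sqrt(M + 53*(67 + u(-5, -4))) = sqrt(-710 + 53*(67 - 10)) = sqrt(-710 + 53*57) = sqrt(-710 + 3021) = sqrt(2311)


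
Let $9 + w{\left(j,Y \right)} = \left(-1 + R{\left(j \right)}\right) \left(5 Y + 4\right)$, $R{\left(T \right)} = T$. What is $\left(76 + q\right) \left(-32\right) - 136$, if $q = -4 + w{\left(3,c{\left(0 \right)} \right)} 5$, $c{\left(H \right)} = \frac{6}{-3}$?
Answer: $920$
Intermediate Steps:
$c{\left(H \right)} = -2$ ($c{\left(H \right)} = 6 \left(- \frac{1}{3}\right) = -2$)
$w{\left(j,Y \right)} = -9 + \left(-1 + j\right) \left(4 + 5 Y\right)$ ($w{\left(j,Y \right)} = -9 + \left(-1 + j\right) \left(5 Y + 4\right) = -9 + \left(-1 + j\right) \left(4 + 5 Y\right)$)
$q = -109$ ($q = -4 + \left(-13 - -10 + 4 \cdot 3 + 5 \left(-2\right) 3\right) 5 = -4 + \left(-13 + 10 + 12 - 30\right) 5 = -4 - 105 = -109$)
$\left(76 + q\right) \left(-32\right) - 136 = \left(76 - 109\right) \left(-32\right) - 136 = \left(-33\right) \left(-32\right) - 136 = 1056 - 136 = 920$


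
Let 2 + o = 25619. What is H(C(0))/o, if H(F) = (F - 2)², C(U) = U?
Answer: 4/25617 ≈ 0.00015615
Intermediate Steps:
H(F) = (-2 + F)²
o = 25617 (o = -2 + 25619 = 25617)
H(C(0))/o = (-2 + 0)²/25617 = (-2)²*(1/25617) = 4*(1/25617) = 4/25617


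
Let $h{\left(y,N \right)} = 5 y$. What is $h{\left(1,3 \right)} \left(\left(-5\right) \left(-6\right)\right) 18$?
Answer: $2700$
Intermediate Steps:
$h{\left(1,3 \right)} \left(\left(-5\right) \left(-6\right)\right) 18 = 5 \cdot 1 \left(\left(-5\right) \left(-6\right)\right) 18 = 5 \cdot 30 \cdot 18 = 150 \cdot 18 = 2700$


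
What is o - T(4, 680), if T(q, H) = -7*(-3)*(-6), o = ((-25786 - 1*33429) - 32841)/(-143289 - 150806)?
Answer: 37148026/294095 ≈ 126.31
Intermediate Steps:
o = 92056/294095 (o = ((-25786 - 33429) - 32841)/(-294095) = (-59215 - 32841)*(-1/294095) = -92056*(-1/294095) = 92056/294095 ≈ 0.31301)
T(q, H) = -126 (T(q, H) = 21*(-6) = -126)
o - T(4, 680) = 92056/294095 - 1*(-126) = 92056/294095 + 126 = 37148026/294095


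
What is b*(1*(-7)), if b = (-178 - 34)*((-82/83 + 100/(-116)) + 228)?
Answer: 807805012/2407 ≈ 3.3561e+5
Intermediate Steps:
b = -115400716/2407 (b = -212*((-82*1/83 + 100*(-1/116)) + 228) = -212*((-82/83 - 25/29) + 228) = -212*(-4453/2407 + 228) = -212*544343/2407 = -115400716/2407 ≈ -47944.)
b*(1*(-7)) = -115400716*(-7)/2407 = -115400716/2407*(-7) = 807805012/2407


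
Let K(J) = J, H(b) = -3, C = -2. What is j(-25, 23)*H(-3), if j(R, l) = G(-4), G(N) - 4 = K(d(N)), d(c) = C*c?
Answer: -36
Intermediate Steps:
d(c) = -2*c
G(N) = 4 - 2*N
j(R, l) = 12 (j(R, l) = 4 - 2*(-4) = 4 + 8 = 12)
j(-25, 23)*H(-3) = 12*(-3) = -36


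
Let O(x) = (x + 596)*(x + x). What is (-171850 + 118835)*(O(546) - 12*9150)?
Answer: -60292050960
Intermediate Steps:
O(x) = 2*x*(596 + x) (O(x) = (596 + x)*(2*x) = 2*x*(596 + x))
(-171850 + 118835)*(O(546) - 12*9150) = (-171850 + 118835)*(2*546*(596 + 546) - 12*9150) = -53015*(2*546*1142 - 109800) = -53015*(1247064 - 109800) = -53015*1137264 = -60292050960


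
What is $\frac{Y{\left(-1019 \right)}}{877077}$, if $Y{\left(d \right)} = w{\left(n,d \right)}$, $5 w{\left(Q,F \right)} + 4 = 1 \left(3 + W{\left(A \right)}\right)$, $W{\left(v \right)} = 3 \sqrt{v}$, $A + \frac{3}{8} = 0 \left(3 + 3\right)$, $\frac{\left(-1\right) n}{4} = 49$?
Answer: $- \frac{1}{4385385} + \frac{i \sqrt{6}}{5847180} \approx -2.2803 \cdot 10^{-7} + 4.1892 \cdot 10^{-7} i$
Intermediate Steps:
$n = -196$ ($n = \left(-4\right) 49 = -196$)
$A = - \frac{3}{8}$ ($A = - \frac{3}{8} + 0 \left(3 + 3\right) = - \frac{3}{8} + 0 \cdot 6 = - \frac{3}{8} + 0 = - \frac{3}{8} \approx -0.375$)
$w{\left(Q,F \right)} = - \frac{1}{5} + \frac{3 i \sqrt{6}}{20}$ ($w{\left(Q,F \right)} = - \frac{4}{5} + \frac{1 \left(3 + 3 \sqrt{- \frac{3}{8}}\right)}{5} = - \frac{4}{5} + \frac{1 \left(3 + 3 \frac{i \sqrt{6}}{4}\right)}{5} = - \frac{4}{5} + \frac{1 \left(3 + \frac{3 i \sqrt{6}}{4}\right)}{5} = - \frac{4}{5} + \frac{3 + \frac{3 i \sqrt{6}}{4}}{5} = - \frac{4}{5} + \left(\frac{3}{5} + \frac{3 i \sqrt{6}}{20}\right) = - \frac{1}{5} + \frac{3 i \sqrt{6}}{20}$)
$Y{\left(d \right)} = - \frac{1}{5} + \frac{3 i \sqrt{6}}{20}$
$\frac{Y{\left(-1019 \right)}}{877077} = \frac{- \frac{1}{5} + \frac{3 i \sqrt{6}}{20}}{877077} = \left(- \frac{1}{5} + \frac{3 i \sqrt{6}}{20}\right) \frac{1}{877077} = - \frac{1}{4385385} + \frac{i \sqrt{6}}{5847180}$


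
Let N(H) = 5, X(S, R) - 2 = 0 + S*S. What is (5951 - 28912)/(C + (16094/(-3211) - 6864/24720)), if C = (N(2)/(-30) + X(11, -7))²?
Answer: -105147144180/69069588569 ≈ -1.5223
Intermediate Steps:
X(S, R) = 2 + S² (X(S, R) = 2 + (0 + S*S) = 2 + (0 + S²) = 2 + S²)
C = 543169/36 (C = (5/(-30) + (2 + 11²))² = (5*(-1/30) + (2 + 121))² = (-⅙ + 123)² = (737/6)² = 543169/36 ≈ 15088.)
(5951 - 28912)/(C + (16094/(-3211) - 6864/24720)) = (5951 - 28912)/(543169/36 + (16094/(-3211) - 6864/24720)) = -22961/(543169/36 + (16094*(-1/3211) - 6864*1/24720)) = -22961/(543169/36 + (-1238/247 - 143/515)) = -22961/(543169/36 - 672891/127205) = -22961/69069588569/4579380 = -22961*4579380/69069588569 = -105147144180/69069588569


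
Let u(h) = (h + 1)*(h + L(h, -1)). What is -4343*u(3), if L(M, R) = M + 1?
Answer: -121604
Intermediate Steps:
L(M, R) = 1 + M
u(h) = (1 + h)*(1 + 2*h) (u(h) = (h + 1)*(h + (1 + h)) = (1 + h)*(1 + 2*h))
-4343*u(3) = -4343*(1 + 2*3**2 + 3*3) = -4343*(1 + 2*9 + 9) = -4343*(1 + 18 + 9) = -4343*28 = -121604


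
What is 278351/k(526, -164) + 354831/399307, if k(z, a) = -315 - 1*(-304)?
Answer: -111143599616/4392377 ≈ -25304.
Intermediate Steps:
k(z, a) = -11 (k(z, a) = -315 + 304 = -11)
278351/k(526, -164) + 354831/399307 = 278351/(-11) + 354831/399307 = 278351*(-1/11) + 354831*(1/399307) = -278351/11 + 354831/399307 = -111143599616/4392377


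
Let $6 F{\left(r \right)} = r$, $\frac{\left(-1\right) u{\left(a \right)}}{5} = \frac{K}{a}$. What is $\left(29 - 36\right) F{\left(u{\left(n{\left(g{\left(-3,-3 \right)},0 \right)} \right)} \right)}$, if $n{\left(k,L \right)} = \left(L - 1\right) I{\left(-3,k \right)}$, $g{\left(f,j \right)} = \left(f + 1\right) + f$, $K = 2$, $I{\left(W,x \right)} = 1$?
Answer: $- \frac{35}{3} \approx -11.667$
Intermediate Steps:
$g{\left(f,j \right)} = 1 + 2 f$ ($g{\left(f,j \right)} = \left(1 + f\right) + f = 1 + 2 f$)
$n{\left(k,L \right)} = -1 + L$ ($n{\left(k,L \right)} = \left(L - 1\right) 1 = \left(-1 + L\right) 1 = -1 + L$)
$u{\left(a \right)} = - \frac{10}{a}$ ($u{\left(a \right)} = - 5 \frac{2}{a} = - \frac{10}{a}$)
$F{\left(r \right)} = \frac{r}{6}$
$\left(29 - 36\right) F{\left(u{\left(n{\left(g{\left(-3,-3 \right)},0 \right)} \right)} \right)} = \left(29 - 36\right) \frac{\left(-10\right) \frac{1}{-1 + 0}}{6} = - 7 \frac{\left(-10\right) \frac{1}{-1}}{6} = - 7 \frac{\left(-10\right) \left(-1\right)}{6} = - 7 \cdot \frac{1}{6} \cdot 10 = \left(-7\right) \frac{5}{3} = - \frac{35}{3}$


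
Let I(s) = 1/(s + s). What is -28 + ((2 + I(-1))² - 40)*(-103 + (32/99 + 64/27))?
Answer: 4465177/1188 ≈ 3758.6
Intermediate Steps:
I(s) = 1/(2*s)
-28 + ((2 + I(-1))² - 40)*(-103 + (32/99 + 64/27)) = -28 + ((2 + (½)/(-1))² - 40)*(-103 + (32/99 + 64/27)) = -28 + ((2 + (½)*(-1))² - 40)*(-103 + (32*(1/99) + 64*(1/27))) = -28 + ((2 - ½)² - 40)*(-103 + (32/99 + 64/27)) = -28 + ((3/2)² - 40)*(-103 + 800/297) = -28 + (9/4 - 40)*(-29791/297) = -28 - 151/4*(-29791/297) = -28 + 4498441/1188 = 4465177/1188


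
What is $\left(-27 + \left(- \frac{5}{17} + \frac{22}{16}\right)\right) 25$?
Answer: $- \frac{88125}{136} \approx -647.98$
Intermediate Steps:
$\left(-27 + \left(- \frac{5}{17} + \frac{22}{16}\right)\right) 25 = \left(-27 + \left(\left(-5\right) \frac{1}{17} + 22 \cdot \frac{1}{16}\right)\right) 25 = \left(-27 + \left(- \frac{5}{17} + \frac{11}{8}\right)\right) 25 = \left(-27 + \frac{147}{136}\right) 25 = \left(- \frac{3525}{136}\right) 25 = - \frac{88125}{136}$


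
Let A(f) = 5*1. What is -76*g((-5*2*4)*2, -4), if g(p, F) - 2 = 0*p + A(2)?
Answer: -532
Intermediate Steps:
A(f) = 5
g(p, F) = 7 (g(p, F) = 2 + (0*p + 5) = 2 + (0 + 5) = 2 + 5 = 7)
-76*g((-5*2*4)*2, -4) = -76*7 = -532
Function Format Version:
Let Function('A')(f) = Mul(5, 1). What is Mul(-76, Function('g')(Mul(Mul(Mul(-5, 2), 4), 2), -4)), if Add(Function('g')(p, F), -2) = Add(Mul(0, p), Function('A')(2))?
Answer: -532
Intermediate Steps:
Function('A')(f) = 5
Function('g')(p, F) = 7 (Function('g')(p, F) = Add(2, Add(Mul(0, p), 5)) = Add(2, Add(0, 5)) = Add(2, 5) = 7)
Mul(-76, Function('g')(Mul(Mul(Mul(-5, 2), 4), 2), -4)) = Mul(-76, 7) = -532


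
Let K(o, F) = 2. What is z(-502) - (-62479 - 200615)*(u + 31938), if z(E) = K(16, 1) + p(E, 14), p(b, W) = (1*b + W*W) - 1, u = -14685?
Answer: 4539160477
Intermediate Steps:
p(b, W) = -1 + b + W² (p(b, W) = (b + W²) - 1 = -1 + b + W²)
z(E) = 197 + E (z(E) = 2 + (-1 + E + 14²) = 2 + (-1 + E + 196) = 2 + (195 + E) = 197 + E)
z(-502) - (-62479 - 200615)*(u + 31938) = (197 - 502) - (-62479 - 200615)*(-14685 + 31938) = -305 - (-263094)*17253 = -305 - 1*(-4539160782) = -305 + 4539160782 = 4539160477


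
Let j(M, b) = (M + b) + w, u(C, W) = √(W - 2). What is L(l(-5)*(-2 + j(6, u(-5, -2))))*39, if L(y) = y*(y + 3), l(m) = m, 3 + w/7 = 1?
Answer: 99450 - 40170*I ≈ 99450.0 - 40170.0*I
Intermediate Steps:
w = -14 (w = -21 + 7*1 = -21 + 7 = -14)
u(C, W) = √(-2 + W)
j(M, b) = -14 + M + b (j(M, b) = (M + b) - 14 = -14 + M + b)
L(y) = y*(3 + y)
L(l(-5)*(-2 + j(6, u(-5, -2))))*39 = ((-5*(-2 + (-14 + 6 + √(-2 - 2))))*(3 - 5*(-2 + (-14 + 6 + √(-2 - 2)))))*39 = ((-5*(-2 + (-14 + 6 + √(-4))))*(3 - 5*(-2 + (-14 + 6 + √(-4)))))*39 = ((-5*(-2 + (-14 + 6 + 2*I)))*(3 - 5*(-2 + (-14 + 6 + 2*I))))*39 = ((-5*(-2 + (-8 + 2*I)))*(3 - 5*(-2 + (-8 + 2*I))))*39 = ((-5*(-10 + 2*I))*(3 - 5*(-10 + 2*I)))*39 = ((50 - 10*I)*(3 + (50 - 10*I)))*39 = ((50 - 10*I)*(53 - 10*I))*39 = 39*(50 - 10*I)*(53 - 10*I)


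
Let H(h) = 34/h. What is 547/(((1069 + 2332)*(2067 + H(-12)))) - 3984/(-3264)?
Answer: 3496298131/2864254180 ≈ 1.2207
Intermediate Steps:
547/(((1069 + 2332)*(2067 + H(-12)))) - 3984/(-3264) = 547/(((1069 + 2332)*(2067 + 34/(-12)))) - 3984/(-3264) = 547/((3401*(2067 + 34*(-1/12)))) - 3984*(-1/3264) = 547/((3401*(2067 - 17/6))) + 83/68 = 547/((3401*(12385/6))) + 83/68 = 547/(42121385/6) + 83/68 = 547*(6/42121385) + 83/68 = 3282/42121385 + 83/68 = 3496298131/2864254180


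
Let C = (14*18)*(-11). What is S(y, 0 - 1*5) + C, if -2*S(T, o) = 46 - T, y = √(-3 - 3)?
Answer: -2795 + I*√6/2 ≈ -2795.0 + 1.2247*I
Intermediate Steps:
y = I*√6 (y = √(-6) = I*√6 ≈ 2.4495*I)
C = -2772 (C = 252*(-11) = -2772)
S(T, o) = -23 + T/2 (S(T, o) = -(46 - T)/2 = -23 + T/2)
S(y, 0 - 1*5) + C = (-23 + (I*√6)/2) - 2772 = (-23 + I*√6/2) - 2772 = -2795 + I*√6/2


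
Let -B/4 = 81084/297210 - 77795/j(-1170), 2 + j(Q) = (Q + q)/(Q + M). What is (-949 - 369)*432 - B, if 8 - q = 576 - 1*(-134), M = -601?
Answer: -1980192919138/8272345 ≈ -2.3938e+5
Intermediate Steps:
q = -702 (q = 8 - (576 - 1*(-134)) = 8 - (576 + 134) = 8 - 1*710 = 8 - 710 = -702)
j(Q) = -2 + (-702 + Q)/(-601 + Q) (j(Q) = -2 + (Q - 702)/(Q - 601) = -2 + (-702 + Q)/(-601 + Q))
B = -2729881787582/8272345 (B = -4*(81084/297210 - 77795*(-601 - 1170)/(500 - 1*(-1170))) = -4*(81084*(1/297210) - 77795*(-1771/(500 + 1170))) = -4*(13514/49535 - 77795/((-1/1771*1670))) = -4*(13514/49535 - 77795/(-1670/1771)) = -4*(13514/49535 - 77795*(-1771/1670)) = -4*(13514/49535 + 27554989/334) = -4*1364940893791/16544690 = -2729881787582/8272345 ≈ -3.3000e+5)
(-949 - 369)*432 - B = (-949 - 369)*432 - 1*(-2729881787582/8272345) = -1318*432 + 2729881787582/8272345 = -569376 + 2729881787582/8272345 = -1980192919138/8272345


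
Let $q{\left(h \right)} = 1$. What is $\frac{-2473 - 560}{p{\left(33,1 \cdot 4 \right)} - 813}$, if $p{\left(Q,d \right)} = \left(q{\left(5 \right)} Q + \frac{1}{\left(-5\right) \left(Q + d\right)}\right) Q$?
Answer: $- \frac{187035}{17009} \approx -10.996$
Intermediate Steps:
$p{\left(Q,d \right)} = Q \left(Q + \frac{1}{- 5 Q - 5 d}\right)$ ($p{\left(Q,d \right)} = \left(1 Q + \frac{1}{\left(-5\right) \left(Q + d\right)}\right) Q = \left(Q + \frac{1}{- 5 Q - 5 d}\right) Q = Q \left(Q + \frac{1}{- 5 Q - 5 d}\right)$)
$\frac{-2473 - 560}{p{\left(33,1 \cdot 4 \right)} - 813} = \frac{-2473 - 560}{\frac{1}{5} \cdot 33 \frac{1}{33 + 1 \cdot 4} \left(-1 + 5 \cdot 33^{2} + 5 \cdot 33 \cdot 1 \cdot 4\right) - 813} = - \frac{3033}{\frac{1}{5} \cdot 33 \frac{1}{33 + 4} \left(-1 + 5 \cdot 1089 + 5 \cdot 33 \cdot 4\right) - 813} = - \frac{3033}{\frac{1}{5} \cdot 33 \cdot \frac{1}{37} \left(-1 + 5445 + 660\right) - 813} = - \frac{3033}{\frac{1}{5} \cdot 33 \cdot \frac{1}{37} \cdot 6104 - 813} = - \frac{3033}{\frac{201432}{185} - 813} = - \frac{3033}{\frac{51027}{185}} = \left(-3033\right) \frac{185}{51027} = - \frac{187035}{17009}$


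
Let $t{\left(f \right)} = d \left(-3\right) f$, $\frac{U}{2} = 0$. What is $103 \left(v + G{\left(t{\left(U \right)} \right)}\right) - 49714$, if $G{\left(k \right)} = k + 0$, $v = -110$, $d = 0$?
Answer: $-61044$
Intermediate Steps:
$U = 0$ ($U = 2 \cdot 0 = 0$)
$t{\left(f \right)} = 0$ ($t{\left(f \right)} = 0 \left(-3\right) f = 0 f = 0$)
$G{\left(k \right)} = k$
$103 \left(v + G{\left(t{\left(U \right)} \right)}\right) - 49714 = 103 \left(-110 + 0\right) - 49714 = 103 \left(-110\right) - 49714 = -11330 - 49714 = -61044$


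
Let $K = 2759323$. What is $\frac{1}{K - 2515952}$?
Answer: $\frac{1}{243371} \approx 4.109 \cdot 10^{-6}$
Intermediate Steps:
$\frac{1}{K - 2515952} = \frac{1}{2759323 - 2515952} = \frac{1}{243371}$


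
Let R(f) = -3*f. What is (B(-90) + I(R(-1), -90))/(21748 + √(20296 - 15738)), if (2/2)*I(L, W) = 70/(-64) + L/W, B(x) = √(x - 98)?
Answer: -2941417/56756513520 + 541*√4558/227026054080 - I*√214226/236485473 + 21748*I*√47/236485473 ≈ -5.1664e-5 + 0.00062851*I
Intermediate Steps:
B(x) = √(-98 + x)
I(L, W) = -35/32 + L/W (I(L, W) = 70/(-64) + L/W = 70*(-1/64) + L/W = -35/32 + L/W)
(B(-90) + I(R(-1), -90))/(21748 + √(20296 - 15738)) = (√(-98 - 90) + (-35/32 - 3*(-1)/(-90)))/(21748 + √(20296 - 15738)) = (√(-188) + (-35/32 + 3*(-1/90)))/(21748 + √4558) = (2*I*√47 + (-35/32 - 1/30))/(21748 + √4558) = (2*I*√47 - 541/480)/(21748 + √4558) = (-541/480 + 2*I*√47)/(21748 + √4558)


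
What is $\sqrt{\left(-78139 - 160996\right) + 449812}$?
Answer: $\sqrt{210677} \approx 459.0$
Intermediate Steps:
$\sqrt{\left(-78139 - 160996\right) + 449812} = \sqrt{-239135 + 449812} = \sqrt{210677}$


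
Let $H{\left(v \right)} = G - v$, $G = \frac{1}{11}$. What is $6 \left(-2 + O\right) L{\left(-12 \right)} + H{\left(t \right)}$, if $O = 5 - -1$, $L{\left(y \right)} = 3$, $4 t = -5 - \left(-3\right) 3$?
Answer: $\frac{782}{11} \approx 71.091$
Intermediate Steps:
$t = 1$ ($t = \frac{-5 - \left(-3\right) 3}{4} = \frac{-5 - -9}{4} = \frac{-5 + 9}{4} = \frac{1}{4} \cdot 4 = 1$)
$O = 6$ ($O = 5 + 1 = 6$)
$G = \frac{1}{11} \approx 0.090909$
$H{\left(v \right)} = \frac{1}{11} - v$
$6 \left(-2 + O\right) L{\left(-12 \right)} + H{\left(t \right)} = 6 \left(-2 + 6\right) 3 + \left(\frac{1}{11} - 1\right) = 6 \cdot 4 \cdot 3 + \left(\frac{1}{11} - 1\right) = 24 \cdot 3 - \frac{10}{11} = 72 - \frac{10}{11} = \frac{782}{11}$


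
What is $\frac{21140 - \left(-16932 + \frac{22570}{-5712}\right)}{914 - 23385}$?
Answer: $- \frac{108744917}{64177176} \approx -1.6944$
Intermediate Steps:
$\frac{21140 - \left(-16932 + \frac{22570}{-5712}\right)}{914 - 23385} = \frac{21140 + \left(\left(-22570\right) \left(- \frac{1}{5712}\right) + 16932\right)}{-22471} = \left(21140 + \left(\frac{11285}{2856} + 16932\right)\right) \left(- \frac{1}{22471}\right) = \left(21140 + \frac{48369077}{2856}\right) \left(- \frac{1}{22471}\right) = \frac{108744917}{2856} \left(- \frac{1}{22471}\right) = - \frac{108744917}{64177176}$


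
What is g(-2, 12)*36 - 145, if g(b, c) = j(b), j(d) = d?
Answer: -217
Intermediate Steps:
g(b, c) = b
g(-2, 12)*36 - 145 = -2*36 - 145 = -72 - 145 = -217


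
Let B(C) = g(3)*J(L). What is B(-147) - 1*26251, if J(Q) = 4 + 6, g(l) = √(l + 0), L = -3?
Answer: -26251 + 10*√3 ≈ -26234.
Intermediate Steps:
g(l) = √l
J(Q) = 10
B(C) = 10*√3 (B(C) = √3*10 = 10*√3)
B(-147) - 1*26251 = 10*√3 - 1*26251 = 10*√3 - 26251 = -26251 + 10*√3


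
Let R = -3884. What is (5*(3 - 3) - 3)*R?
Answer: 11652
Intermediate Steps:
(5*(3 - 3) - 3)*R = (5*(3 - 3) - 3)*(-3884) = (5*0 - 3)*(-3884) = (0 - 3)*(-3884) = -3*(-3884) = 11652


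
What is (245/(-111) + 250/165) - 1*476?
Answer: -582041/1221 ≈ -476.69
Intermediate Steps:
(245/(-111) + 250/165) - 1*476 = (245*(-1/111) + 250*(1/165)) - 476 = (-245/111 + 50/33) - 476 = -845/1221 - 476 = -582041/1221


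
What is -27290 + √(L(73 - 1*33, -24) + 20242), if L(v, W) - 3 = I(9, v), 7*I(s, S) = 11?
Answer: -27290 + √992082/7 ≈ -27148.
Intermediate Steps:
I(s, S) = 11/7 (I(s, S) = (⅐)*11 = 11/7)
L(v, W) = 32/7 (L(v, W) = 3 + 11/7 = 32/7)
-27290 + √(L(73 - 1*33, -24) + 20242) = -27290 + √(32/7 + 20242) = -27290 + √(141726/7) = -27290 + √992082/7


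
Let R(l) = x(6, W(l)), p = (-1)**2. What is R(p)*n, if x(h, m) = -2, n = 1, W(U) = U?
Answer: -2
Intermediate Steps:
p = 1
R(l) = -2
R(p)*n = -2*1 = -2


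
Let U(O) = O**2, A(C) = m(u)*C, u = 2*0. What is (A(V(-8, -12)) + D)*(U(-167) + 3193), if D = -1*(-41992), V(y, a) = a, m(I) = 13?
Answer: 1300346552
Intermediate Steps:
u = 0
A(C) = 13*C
D = 41992
(A(V(-8, -12)) + D)*(U(-167) + 3193) = (13*(-12) + 41992)*((-167)**2 + 3193) = (-156 + 41992)*(27889 + 3193) = 41836*31082 = 1300346552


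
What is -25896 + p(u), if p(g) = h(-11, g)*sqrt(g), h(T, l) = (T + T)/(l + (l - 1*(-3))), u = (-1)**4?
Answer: -129502/5 ≈ -25900.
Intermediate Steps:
u = 1
h(T, l) = 2*T/(3 + 2*l) (h(T, l) = (2*T)/(l + (l + 3)) = (2*T)/(l + (3 + l)) = (2*T)/(3 + 2*l) = 2*T/(3 + 2*l))
p(g) = -22*sqrt(g)/(3 + 2*g) (p(g) = (2*(-11)/(3 + 2*g))*sqrt(g) = (-22/(3 + 2*g))*sqrt(g) = -22*sqrt(g)/(3 + 2*g))
-25896 + p(u) = -25896 - 22*sqrt(1)/(3 + 2*1) = -25896 - 22*1/(3 + 2) = -25896 - 22*1/5 = -25896 - 22*1*1/5 = -25896 - 22/5 = -129502/5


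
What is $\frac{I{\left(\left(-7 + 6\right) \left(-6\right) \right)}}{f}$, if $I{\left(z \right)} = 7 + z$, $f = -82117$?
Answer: $- \frac{13}{82117} \approx -0.00015831$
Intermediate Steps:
$\frac{I{\left(\left(-7 + 6\right) \left(-6\right) \right)}}{f} = \frac{7 + \left(-7 + 6\right) \left(-6\right)}{-82117} = \left(7 - -6\right) \left(- \frac{1}{82117}\right) = \left(7 + 6\right) \left(- \frac{1}{82117}\right) = 13 \left(- \frac{1}{82117}\right) = - \frac{13}{82117}$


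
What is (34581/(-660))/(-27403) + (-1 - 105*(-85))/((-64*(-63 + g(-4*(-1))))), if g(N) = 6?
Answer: 3365113271/1374534480 ≈ 2.4482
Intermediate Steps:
(34581/(-660))/(-27403) + (-1 - 105*(-85))/((-64*(-63 + g(-4*(-1))))) = (34581/(-660))/(-27403) + (-1 - 105*(-85))/((-64*(-63 + 6))) = (34581*(-1/660))*(-1/27403) + (-1 + 8925)/((-64*(-57))) = -11527/220*(-1/27403) + 8924/3648 = 11527/6028660 + 8924*(1/3648) = 11527/6028660 + 2231/912 = 3365113271/1374534480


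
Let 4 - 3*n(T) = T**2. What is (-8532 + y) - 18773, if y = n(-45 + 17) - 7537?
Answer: -35102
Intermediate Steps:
n(T) = 4/3 - T**2/3
y = -7797 (y = (4/3 - (-45 + 17)**2/3) - 7537 = (4/3 - 1/3*(-28)**2) - 7537 = (4/3 - 1/3*784) - 7537 = (4/3 - 784/3) - 7537 = -260 - 7537 = -7797)
(-8532 + y) - 18773 = (-8532 - 7797) - 18773 = -16329 - 18773 = -35102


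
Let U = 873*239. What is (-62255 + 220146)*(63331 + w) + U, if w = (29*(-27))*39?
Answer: 5178086101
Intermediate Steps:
w = -30537 (w = -783*39 = -30537)
U = 208647
(-62255 + 220146)*(63331 + w) + U = (-62255 + 220146)*(63331 - 30537) + 208647 = 157891*32794 + 208647 = 5177877454 + 208647 = 5178086101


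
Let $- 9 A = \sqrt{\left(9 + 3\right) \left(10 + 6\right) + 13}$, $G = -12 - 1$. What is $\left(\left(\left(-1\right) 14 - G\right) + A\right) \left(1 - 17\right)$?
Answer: $16 + \frac{16 \sqrt{205}}{9} \approx 41.454$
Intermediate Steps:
$G = -13$ ($G = -12 - 1 = -13$)
$A = - \frac{\sqrt{205}}{9}$ ($A = - \frac{\sqrt{\left(9 + 3\right) \left(10 + 6\right) + 13}}{9} = - \frac{\sqrt{12 \cdot 16 + 13}}{9} = - \frac{\sqrt{192 + 13}}{9} = - \frac{\sqrt{205}}{9} \approx -1.5909$)
$\left(\left(\left(-1\right) 14 - G\right) + A\right) \left(1 - 17\right) = \left(\left(\left(-1\right) 14 - -13\right) - \frac{\sqrt{205}}{9}\right) \left(1 - 17\right) = \left(\left(-14 + 13\right) - \frac{\sqrt{205}}{9}\right) \left(-16\right) = \left(-1 - \frac{\sqrt{205}}{9}\right) \left(-16\right) = 16 + \frac{16 \sqrt{205}}{9}$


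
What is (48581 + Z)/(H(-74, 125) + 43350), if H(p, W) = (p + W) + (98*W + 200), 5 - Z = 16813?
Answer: 10591/18617 ≈ 0.56889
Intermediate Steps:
Z = -16808 (Z = 5 - 1*16813 = 5 - 16813 = -16808)
H(p, W) = 200 + p + 99*W (H(p, W) = (W + p) + (200 + 98*W) = 200 + p + 99*W)
(48581 + Z)/(H(-74, 125) + 43350) = (48581 - 16808)/((200 - 74 + 99*125) + 43350) = 31773/((200 - 74 + 12375) + 43350) = 31773/(12501 + 43350) = 31773/55851 = 31773*(1/55851) = 10591/18617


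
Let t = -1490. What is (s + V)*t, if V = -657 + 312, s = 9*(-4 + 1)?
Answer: 554280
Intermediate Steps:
s = -27 (s = 9*(-3) = -27)
V = -345
(s + V)*t = (-27 - 345)*(-1490) = -372*(-1490) = 554280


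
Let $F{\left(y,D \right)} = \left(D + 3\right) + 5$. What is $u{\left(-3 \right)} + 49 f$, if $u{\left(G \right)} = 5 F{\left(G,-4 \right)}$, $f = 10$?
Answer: $510$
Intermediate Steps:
$F{\left(y,D \right)} = 8 + D$ ($F{\left(y,D \right)} = \left(3 + D\right) + 5 = 8 + D$)
$u{\left(G \right)} = 20$ ($u{\left(G \right)} = 5 \left(8 - 4\right) = 5 \cdot 4 = 20$)
$u{\left(-3 \right)} + 49 f = 20 + 49 \cdot 10 = 20 + 490 = 510$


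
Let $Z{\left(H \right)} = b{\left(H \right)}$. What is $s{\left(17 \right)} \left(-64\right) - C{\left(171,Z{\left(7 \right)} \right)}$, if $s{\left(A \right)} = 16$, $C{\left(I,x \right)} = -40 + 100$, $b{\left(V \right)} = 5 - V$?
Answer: $-1084$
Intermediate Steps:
$Z{\left(H \right)} = 5 - H$
$C{\left(I,x \right)} = 60$
$s{\left(17 \right)} \left(-64\right) - C{\left(171,Z{\left(7 \right)} \right)} = 16 \left(-64\right) - 60 = -1024 - 60 = -1084$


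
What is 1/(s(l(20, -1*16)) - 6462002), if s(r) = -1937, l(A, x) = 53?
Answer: -1/6463939 ≈ -1.5470e-7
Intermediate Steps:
1/(s(l(20, -1*16)) - 6462002) = 1/(-1937 - 6462002) = 1/(-6463939) = -1/6463939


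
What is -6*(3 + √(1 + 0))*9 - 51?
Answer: -267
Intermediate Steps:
-6*(3 + √(1 + 0))*9 - 51 = -6*(3 + √1)*9 - 51 = -6*(3 + 1)*9 - 51 = -6*4*9 - 51 = -24*9 - 51 = -216 - 51 = -267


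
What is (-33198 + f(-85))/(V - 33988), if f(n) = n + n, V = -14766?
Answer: 16684/24377 ≈ 0.68442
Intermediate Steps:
f(n) = 2*n
(-33198 + f(-85))/(V - 33988) = (-33198 + 2*(-85))/(-14766 - 33988) = (-33198 - 170)/(-48754) = -33368*(-1/48754) = 16684/24377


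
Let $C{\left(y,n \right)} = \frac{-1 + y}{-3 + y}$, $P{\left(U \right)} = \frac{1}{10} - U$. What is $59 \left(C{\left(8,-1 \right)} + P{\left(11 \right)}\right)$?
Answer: $- \frac{1121}{2} \approx -560.5$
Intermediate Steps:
$P{\left(U \right)} = \frac{1}{10} - U$
$C{\left(y,n \right)} = \frac{-1 + y}{-3 + y}$
$59 \left(C{\left(8,-1 \right)} + P{\left(11 \right)}\right) = 59 \left(\frac{-1 + 8}{-3 + 8} + \left(\frac{1}{10} - 11\right)\right) = 59 \left(\frac{1}{5} \cdot 7 + \left(\frac{1}{10} - 11\right)\right) = 59 \left(\frac{1}{5} \cdot 7 - \frac{109}{10}\right) = 59 \left(\frac{7}{5} - \frac{109}{10}\right) = 59 \left(- \frac{19}{2}\right) = - \frac{1121}{2}$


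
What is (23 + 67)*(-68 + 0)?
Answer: -6120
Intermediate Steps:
(23 + 67)*(-68 + 0) = 90*(-68) = -6120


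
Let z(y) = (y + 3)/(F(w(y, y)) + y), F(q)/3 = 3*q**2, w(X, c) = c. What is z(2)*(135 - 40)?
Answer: 25/2 ≈ 12.500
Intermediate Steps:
F(q) = 9*q**2 (F(q) = 3*(3*q**2) = 9*q**2)
z(y) = (3 + y)/(y + 9*y**2) (z(y) = (y + 3)/(9*y**2 + y) = (3 + y)/(y + 9*y**2))
z(2)*(135 - 40) = ((3 + 2)/(2*(1 + 9*2)))*(135 - 40) = ((1/2)*5/(1 + 18))*95 = ((1/2)*5/19)*95 = ((1/2)*(1/19)*5)*95 = (5/38)*95 = 25/2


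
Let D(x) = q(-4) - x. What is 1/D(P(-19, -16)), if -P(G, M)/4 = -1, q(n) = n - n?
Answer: -¼ ≈ -0.25000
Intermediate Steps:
q(n) = 0
P(G, M) = 4 (P(G, M) = -4*(-1) = 4)
D(x) = -x (D(x) = 0 - x = -x)
1/D(P(-19, -16)) = 1/(-1*4) = 1/(-4) = -¼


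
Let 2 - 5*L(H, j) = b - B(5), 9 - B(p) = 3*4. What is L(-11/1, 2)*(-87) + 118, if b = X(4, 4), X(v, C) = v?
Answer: 205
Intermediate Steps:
B(p) = -3 (B(p) = 9 - 3*4 = 9 - 1*12 = 9 - 12 = -3)
b = 4
L(H, j) = -1 (L(H, j) = ⅖ - (4 - 1*(-3))/5 = ⅖ - (4 + 3)/5 = ⅖ - ⅕*7 = ⅖ - 7/5 = -1)
L(-11/1, 2)*(-87) + 118 = -1*(-87) + 118 = 87 + 118 = 205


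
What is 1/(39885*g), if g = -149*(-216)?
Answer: 1/1283658840 ≈ 7.7902e-10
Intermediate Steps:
g = 32184
1/(39885*g) = 1/(39885*32184) = (1/39885)*(1/32184) = 1/1283658840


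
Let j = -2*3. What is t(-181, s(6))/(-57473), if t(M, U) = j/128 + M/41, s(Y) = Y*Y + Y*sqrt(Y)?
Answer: 11707/150809152 ≈ 7.7628e-5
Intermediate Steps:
s(Y) = Y**2 + Y**(3/2)
j = -6
t(M, U) = -3/64 + M/41 (t(M, U) = -6/128 + M/41 = -6*1/128 + M*(1/41) = -3/64 + M/41)
t(-181, s(6))/(-57473) = (-3/64 + (1/41)*(-181))/(-57473) = (-3/64 - 181/41)*(-1/57473) = -11707/2624*(-1/57473) = 11707/150809152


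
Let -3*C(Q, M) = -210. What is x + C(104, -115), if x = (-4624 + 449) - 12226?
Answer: -16331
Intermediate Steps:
C(Q, M) = 70 (C(Q, M) = -⅓*(-210) = 70)
x = -16401 (x = -4175 - 12226 = -16401)
x + C(104, -115) = -16401 + 70 = -16331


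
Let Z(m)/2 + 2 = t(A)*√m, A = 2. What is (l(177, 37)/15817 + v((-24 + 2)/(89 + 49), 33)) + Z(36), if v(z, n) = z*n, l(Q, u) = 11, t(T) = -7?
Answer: -33927212/363791 ≈ -93.260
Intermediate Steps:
Z(m) = -4 - 14*√m (Z(m) = -4 + 2*(-7*√m) = -4 - 14*√m)
v(z, n) = n*z
(l(177, 37)/15817 + v((-24 + 2)/(89 + 49), 33)) + Z(36) = (11/15817 + 33*((-24 + 2)/(89 + 49))) + (-4 - 14*√36) = (11*(1/15817) + 33*(-22/138)) + (-4 - 14*6) = (11/15817 + 33*(-22*1/138)) + (-4 - 84) = (11/15817 + 33*(-11/69)) - 88 = (11/15817 - 121/23) - 88 = -1913604/363791 - 88 = -33927212/363791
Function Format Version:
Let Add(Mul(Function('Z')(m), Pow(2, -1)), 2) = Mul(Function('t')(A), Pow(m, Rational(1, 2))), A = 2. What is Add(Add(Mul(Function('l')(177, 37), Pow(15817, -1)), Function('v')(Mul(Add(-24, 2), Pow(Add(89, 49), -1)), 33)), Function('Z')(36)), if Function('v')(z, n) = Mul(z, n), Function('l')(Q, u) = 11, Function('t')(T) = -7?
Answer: Rational(-33927212, 363791) ≈ -93.260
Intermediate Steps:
Function('Z')(m) = Add(-4, Mul(-14, Pow(m, Rational(1, 2)))) (Function('Z')(m) = Add(-4, Mul(2, Mul(-7, Pow(m, Rational(1, 2))))) = Add(-4, Mul(-14, Pow(m, Rational(1, 2)))))
Function('v')(z, n) = Mul(n, z)
Add(Add(Mul(Function('l')(177, 37), Pow(15817, -1)), Function('v')(Mul(Add(-24, 2), Pow(Add(89, 49), -1)), 33)), Function('Z')(36)) = Add(Add(Mul(11, Pow(15817, -1)), Mul(33, Mul(Add(-24, 2), Pow(Add(89, 49), -1)))), Add(-4, Mul(-14, Pow(36, Rational(1, 2))))) = Add(Add(Mul(11, Rational(1, 15817)), Mul(33, Mul(-22, Pow(138, -1)))), Add(-4, Mul(-14, 6))) = Add(Add(Rational(11, 15817), Mul(33, Mul(-22, Rational(1, 138)))), Add(-4, -84)) = Add(Add(Rational(11, 15817), Mul(33, Rational(-11, 69))), -88) = Add(Add(Rational(11, 15817), Rational(-121, 23)), -88) = Add(Rational(-1913604, 363791), -88) = Rational(-33927212, 363791)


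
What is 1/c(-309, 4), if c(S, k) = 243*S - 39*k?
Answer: -1/75243 ≈ -1.3290e-5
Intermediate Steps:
c(S, k) = -39*k + 243*S
1/c(-309, 4) = 1/(-39*4 + 243*(-309)) = 1/(-156 - 75087) = 1/(-75243) = -1/75243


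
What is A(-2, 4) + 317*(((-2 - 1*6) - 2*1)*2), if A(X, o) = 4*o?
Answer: -6324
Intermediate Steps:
A(-2, 4) + 317*(((-2 - 1*6) - 2*1)*2) = 4*4 + 317*(((-2 - 1*6) - 2*1)*2) = 16 + 317*(((-2 - 6) - 2)*2) = 16 + 317*((-8 - 2)*2) = 16 + 317*(-10*2) = 16 + 317*(-20) = 16 - 6340 = -6324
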